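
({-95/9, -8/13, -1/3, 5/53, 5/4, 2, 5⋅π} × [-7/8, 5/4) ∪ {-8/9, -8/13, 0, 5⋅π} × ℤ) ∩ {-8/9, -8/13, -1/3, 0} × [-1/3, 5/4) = ({-8/13, -1/3} × [-1/3, 5/4)) ∪ ({-8/9, -8/13, 0} × {0, 1})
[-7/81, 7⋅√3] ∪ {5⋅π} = [-7/81, 7⋅√3] ∪ {5⋅π}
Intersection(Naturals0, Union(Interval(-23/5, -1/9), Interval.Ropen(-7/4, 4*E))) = Range(0, 11, 1)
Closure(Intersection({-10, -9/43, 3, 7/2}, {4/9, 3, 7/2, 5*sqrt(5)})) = {3, 7/2}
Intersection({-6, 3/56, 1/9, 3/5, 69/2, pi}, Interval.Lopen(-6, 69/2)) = {3/56, 1/9, 3/5, 69/2, pi}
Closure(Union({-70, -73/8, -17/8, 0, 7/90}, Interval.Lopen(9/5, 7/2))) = Union({-70, -73/8, -17/8, 0, 7/90}, Interval(9/5, 7/2))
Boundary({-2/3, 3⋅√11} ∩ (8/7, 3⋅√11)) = ∅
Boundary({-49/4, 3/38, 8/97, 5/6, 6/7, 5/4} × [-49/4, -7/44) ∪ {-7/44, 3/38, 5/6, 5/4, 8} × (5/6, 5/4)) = ({-7/44, 3/38, 5/6, 5/4, 8} × [5/6, 5/4]) ∪ ({-49/4, 3/38, 8/97, 5/6, 6/7, 5/4} × [-49/4, -7/44])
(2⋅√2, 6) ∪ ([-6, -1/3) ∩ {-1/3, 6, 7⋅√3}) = (2⋅√2, 6)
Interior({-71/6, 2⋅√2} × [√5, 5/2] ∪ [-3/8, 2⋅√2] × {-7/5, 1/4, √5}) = ∅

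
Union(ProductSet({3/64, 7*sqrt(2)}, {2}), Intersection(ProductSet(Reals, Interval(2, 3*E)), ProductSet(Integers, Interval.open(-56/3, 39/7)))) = Union(ProductSet({3/64, 7*sqrt(2)}, {2}), ProductSet(Integers, Interval.Ropen(2, 39/7)))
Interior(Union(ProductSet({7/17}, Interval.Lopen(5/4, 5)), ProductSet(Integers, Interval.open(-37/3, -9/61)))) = EmptySet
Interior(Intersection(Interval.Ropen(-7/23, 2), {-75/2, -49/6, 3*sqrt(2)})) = EmptySet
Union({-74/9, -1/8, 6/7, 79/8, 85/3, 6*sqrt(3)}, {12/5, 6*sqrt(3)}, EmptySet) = {-74/9, -1/8, 6/7, 12/5, 79/8, 85/3, 6*sqrt(3)}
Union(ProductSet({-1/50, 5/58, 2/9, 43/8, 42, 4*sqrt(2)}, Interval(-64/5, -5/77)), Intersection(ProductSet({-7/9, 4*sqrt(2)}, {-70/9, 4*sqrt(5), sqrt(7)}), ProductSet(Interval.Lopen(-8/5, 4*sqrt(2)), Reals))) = Union(ProductSet({-7/9, 4*sqrt(2)}, {-70/9, 4*sqrt(5), sqrt(7)}), ProductSet({-1/50, 5/58, 2/9, 43/8, 42, 4*sqrt(2)}, Interval(-64/5, -5/77)))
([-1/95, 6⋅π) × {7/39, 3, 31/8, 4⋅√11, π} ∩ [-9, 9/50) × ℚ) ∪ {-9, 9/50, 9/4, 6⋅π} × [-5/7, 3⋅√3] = ([-1/95, 9/50) × {7/39, 3, 31/8}) ∪ ({-9, 9/50, 9/4, 6⋅π} × [-5/7, 3⋅√3])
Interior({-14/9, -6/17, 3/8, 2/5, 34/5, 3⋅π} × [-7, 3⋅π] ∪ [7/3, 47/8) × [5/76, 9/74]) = (7/3, 47/8) × (5/76, 9/74)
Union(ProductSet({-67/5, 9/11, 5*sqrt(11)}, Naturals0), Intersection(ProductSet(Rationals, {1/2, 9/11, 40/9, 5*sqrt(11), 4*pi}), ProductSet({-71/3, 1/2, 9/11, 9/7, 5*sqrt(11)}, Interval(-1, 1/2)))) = Union(ProductSet({-67/5, 9/11, 5*sqrt(11)}, Naturals0), ProductSet({-71/3, 1/2, 9/11, 9/7}, {1/2}))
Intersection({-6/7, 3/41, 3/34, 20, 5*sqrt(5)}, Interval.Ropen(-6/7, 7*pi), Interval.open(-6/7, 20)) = {3/41, 3/34, 5*sqrt(5)}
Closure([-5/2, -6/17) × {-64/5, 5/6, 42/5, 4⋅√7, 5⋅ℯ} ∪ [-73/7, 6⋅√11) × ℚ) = [-73/7, 6⋅√11] × ℝ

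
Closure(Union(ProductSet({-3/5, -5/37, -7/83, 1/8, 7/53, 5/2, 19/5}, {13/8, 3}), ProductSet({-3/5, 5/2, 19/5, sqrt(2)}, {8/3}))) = Union(ProductSet({-3/5, 5/2, 19/5, sqrt(2)}, {8/3}), ProductSet({-3/5, -5/37, -7/83, 1/8, 7/53, 5/2, 19/5}, {13/8, 3}))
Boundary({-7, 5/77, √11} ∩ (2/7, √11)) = ∅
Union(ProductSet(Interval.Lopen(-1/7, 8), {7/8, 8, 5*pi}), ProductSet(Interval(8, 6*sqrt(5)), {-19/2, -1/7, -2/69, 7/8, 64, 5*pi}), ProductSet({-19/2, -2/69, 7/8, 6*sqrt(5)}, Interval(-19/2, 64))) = Union(ProductSet({-19/2, -2/69, 7/8, 6*sqrt(5)}, Interval(-19/2, 64)), ProductSet(Interval.Lopen(-1/7, 8), {7/8, 8, 5*pi}), ProductSet(Interval(8, 6*sqrt(5)), {-19/2, -1/7, -2/69, 7/8, 64, 5*pi}))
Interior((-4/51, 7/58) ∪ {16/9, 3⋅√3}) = (-4/51, 7/58)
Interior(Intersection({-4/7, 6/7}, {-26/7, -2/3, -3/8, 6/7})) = EmptySet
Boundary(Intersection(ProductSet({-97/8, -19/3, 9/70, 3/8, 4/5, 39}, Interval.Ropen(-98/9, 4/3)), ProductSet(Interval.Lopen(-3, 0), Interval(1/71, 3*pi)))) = EmptySet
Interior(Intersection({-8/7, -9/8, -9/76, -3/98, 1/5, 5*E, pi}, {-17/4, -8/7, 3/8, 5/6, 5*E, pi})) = EmptySet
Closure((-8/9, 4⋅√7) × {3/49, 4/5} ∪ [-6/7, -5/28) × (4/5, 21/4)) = ({-6/7, -5/28} × [4/5, 21/4]) ∪ ([-6/7, -5/28] × {4/5, 21/4}) ∪ ([-6/7, -5/28) × (4/5, 21/4)) ∪ ([-8/9, 4⋅√7] × {3/49, 4/5})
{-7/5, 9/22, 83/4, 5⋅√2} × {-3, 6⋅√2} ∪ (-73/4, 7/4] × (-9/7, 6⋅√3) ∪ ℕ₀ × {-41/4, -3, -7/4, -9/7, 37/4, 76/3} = (ℕ₀ × {-41/4, -3, -7/4, -9/7, 37/4, 76/3}) ∪ ((-73/4, 7/4] × (-9/7, 6⋅√3)) ∪ ({-7/5, 9/22, 83/4, 5⋅√2} × {-3, 6⋅√2})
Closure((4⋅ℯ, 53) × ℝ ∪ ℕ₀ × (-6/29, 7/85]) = (ℕ₀ × (-6/29, 7/85]) ∪ ([4⋅ℯ, 53] × ℝ) ∪ (ℕ₀ \ (4⋅ℯ, 53) × [-6/29, 7/85])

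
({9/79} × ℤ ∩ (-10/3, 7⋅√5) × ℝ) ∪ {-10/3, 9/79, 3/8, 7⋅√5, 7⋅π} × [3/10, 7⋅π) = ({9/79} × ℤ) ∪ ({-10/3, 9/79, 3/8, 7⋅√5, 7⋅π} × [3/10, 7⋅π))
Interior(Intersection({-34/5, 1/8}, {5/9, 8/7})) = EmptySet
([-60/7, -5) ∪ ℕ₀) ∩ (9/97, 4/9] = ∅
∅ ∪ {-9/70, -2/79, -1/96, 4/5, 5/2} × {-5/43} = {-9/70, -2/79, -1/96, 4/5, 5/2} × {-5/43}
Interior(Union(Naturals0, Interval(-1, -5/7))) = Union(Complement(Interval.open(-1, -5/7), Complement(Naturals0, Interval.open(-1, -5/7))), Complement(Naturals0, Union(Complement(Naturals0, Interval.open(-1, -5/7)), {-1, -5/7})))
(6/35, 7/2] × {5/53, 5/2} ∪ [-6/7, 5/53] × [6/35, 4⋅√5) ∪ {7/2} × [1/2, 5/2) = ({7/2} × [1/2, 5/2)) ∪ ((6/35, 7/2] × {5/53, 5/2}) ∪ ([-6/7, 5/53] × [6/35, 4⋅√5))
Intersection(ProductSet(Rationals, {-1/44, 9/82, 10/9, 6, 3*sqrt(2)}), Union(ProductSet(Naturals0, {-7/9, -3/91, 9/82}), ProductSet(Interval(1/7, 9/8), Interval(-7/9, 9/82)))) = Union(ProductSet(Intersection(Interval(1/7, 9/8), Rationals), {-1/44, 9/82}), ProductSet(Naturals0, {9/82}))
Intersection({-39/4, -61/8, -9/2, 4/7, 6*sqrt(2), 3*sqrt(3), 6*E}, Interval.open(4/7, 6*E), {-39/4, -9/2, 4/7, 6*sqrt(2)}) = {6*sqrt(2)}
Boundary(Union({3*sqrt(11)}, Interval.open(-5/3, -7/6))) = {-5/3, -7/6, 3*sqrt(11)}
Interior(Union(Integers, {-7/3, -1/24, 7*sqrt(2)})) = EmptySet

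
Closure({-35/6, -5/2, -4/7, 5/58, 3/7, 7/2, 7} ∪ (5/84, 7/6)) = {-35/6, -5/2, -4/7, 7/2, 7} ∪ [5/84, 7/6]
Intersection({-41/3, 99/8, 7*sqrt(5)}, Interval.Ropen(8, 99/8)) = EmptySet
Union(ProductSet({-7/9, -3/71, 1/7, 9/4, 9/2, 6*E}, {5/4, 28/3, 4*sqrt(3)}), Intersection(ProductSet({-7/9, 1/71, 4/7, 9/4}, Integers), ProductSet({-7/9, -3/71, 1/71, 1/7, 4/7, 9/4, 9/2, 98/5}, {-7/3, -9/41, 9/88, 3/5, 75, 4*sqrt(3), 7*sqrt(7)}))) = Union(ProductSet({-7/9, 1/71, 4/7, 9/4}, {75}), ProductSet({-7/9, -3/71, 1/7, 9/4, 9/2, 6*E}, {5/4, 28/3, 4*sqrt(3)}))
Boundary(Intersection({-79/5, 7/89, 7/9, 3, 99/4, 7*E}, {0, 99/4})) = {99/4}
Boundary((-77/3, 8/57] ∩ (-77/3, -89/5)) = {-77/3, -89/5}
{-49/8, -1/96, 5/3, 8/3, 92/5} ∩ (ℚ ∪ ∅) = {-49/8, -1/96, 5/3, 8/3, 92/5}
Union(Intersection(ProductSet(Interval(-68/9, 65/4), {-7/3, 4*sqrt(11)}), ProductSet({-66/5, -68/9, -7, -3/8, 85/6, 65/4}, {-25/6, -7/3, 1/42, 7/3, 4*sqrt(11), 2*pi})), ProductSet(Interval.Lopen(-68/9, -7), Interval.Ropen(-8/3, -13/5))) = Union(ProductSet({-68/9, -7, -3/8, 85/6, 65/4}, {-7/3, 4*sqrt(11)}), ProductSet(Interval.Lopen(-68/9, -7), Interval.Ropen(-8/3, -13/5)))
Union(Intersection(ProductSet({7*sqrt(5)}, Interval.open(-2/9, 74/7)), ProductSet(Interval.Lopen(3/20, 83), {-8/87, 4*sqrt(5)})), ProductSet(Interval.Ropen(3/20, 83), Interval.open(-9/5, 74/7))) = ProductSet(Interval.Ropen(3/20, 83), Interval.open(-9/5, 74/7))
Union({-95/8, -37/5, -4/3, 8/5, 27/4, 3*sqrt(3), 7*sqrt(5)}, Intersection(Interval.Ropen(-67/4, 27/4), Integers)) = Union({-95/8, -37/5, -4/3, 8/5, 27/4, 3*sqrt(3), 7*sqrt(5)}, Range(-16, 7, 1))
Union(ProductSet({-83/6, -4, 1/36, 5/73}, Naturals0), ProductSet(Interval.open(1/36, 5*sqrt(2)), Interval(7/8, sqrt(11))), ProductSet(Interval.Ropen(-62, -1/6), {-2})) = Union(ProductSet({-83/6, -4, 1/36, 5/73}, Naturals0), ProductSet(Interval.Ropen(-62, -1/6), {-2}), ProductSet(Interval.open(1/36, 5*sqrt(2)), Interval(7/8, sqrt(11))))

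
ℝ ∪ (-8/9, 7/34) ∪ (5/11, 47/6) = (-∞, ∞)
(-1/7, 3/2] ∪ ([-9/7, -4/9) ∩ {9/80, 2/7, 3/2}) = (-1/7, 3/2]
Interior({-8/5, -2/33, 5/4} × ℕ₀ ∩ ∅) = ∅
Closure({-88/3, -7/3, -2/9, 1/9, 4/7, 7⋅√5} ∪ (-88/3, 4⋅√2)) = [-88/3, 4⋅√2] ∪ {7⋅√5}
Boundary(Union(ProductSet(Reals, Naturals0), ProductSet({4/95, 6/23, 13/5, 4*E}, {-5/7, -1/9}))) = Union(ProductSet({4/95, 6/23, 13/5, 4*E}, {-5/7, -1/9}), ProductSet(Reals, Naturals0))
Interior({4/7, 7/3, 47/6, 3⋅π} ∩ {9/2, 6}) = ∅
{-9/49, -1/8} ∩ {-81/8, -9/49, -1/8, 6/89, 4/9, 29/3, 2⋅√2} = {-9/49, -1/8}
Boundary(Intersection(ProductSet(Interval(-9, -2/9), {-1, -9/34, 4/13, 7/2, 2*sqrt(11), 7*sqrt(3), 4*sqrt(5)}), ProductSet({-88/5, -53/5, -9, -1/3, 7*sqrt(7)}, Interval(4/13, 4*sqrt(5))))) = ProductSet({-9, -1/3}, {4/13, 7/2, 2*sqrt(11), 4*sqrt(5)})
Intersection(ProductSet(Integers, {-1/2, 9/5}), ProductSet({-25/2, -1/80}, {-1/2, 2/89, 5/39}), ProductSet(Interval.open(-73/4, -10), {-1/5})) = EmptySet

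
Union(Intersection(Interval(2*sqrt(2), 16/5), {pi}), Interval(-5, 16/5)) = Interval(-5, 16/5)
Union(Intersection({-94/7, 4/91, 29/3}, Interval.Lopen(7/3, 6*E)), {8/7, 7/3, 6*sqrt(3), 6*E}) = {8/7, 7/3, 29/3, 6*sqrt(3), 6*E}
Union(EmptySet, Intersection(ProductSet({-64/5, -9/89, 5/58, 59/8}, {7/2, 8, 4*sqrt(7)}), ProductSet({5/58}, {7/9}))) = EmptySet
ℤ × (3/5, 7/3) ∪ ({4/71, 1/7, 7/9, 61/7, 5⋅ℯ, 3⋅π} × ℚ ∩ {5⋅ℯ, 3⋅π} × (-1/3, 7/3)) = (ℤ × (3/5, 7/3)) ∪ ({5⋅ℯ, 3⋅π} × (ℚ ∩ (-1/3, 7/3)))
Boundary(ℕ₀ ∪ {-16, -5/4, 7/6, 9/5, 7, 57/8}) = {-16, -5/4, 7/6, 9/5, 57/8} ∪ ℕ₀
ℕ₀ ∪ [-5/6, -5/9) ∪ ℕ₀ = [-5/6, -5/9) ∪ ℕ₀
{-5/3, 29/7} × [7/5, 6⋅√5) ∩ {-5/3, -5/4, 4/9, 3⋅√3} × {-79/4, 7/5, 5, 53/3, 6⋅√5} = {-5/3} × {7/5, 5}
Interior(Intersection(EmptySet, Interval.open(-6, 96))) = EmptySet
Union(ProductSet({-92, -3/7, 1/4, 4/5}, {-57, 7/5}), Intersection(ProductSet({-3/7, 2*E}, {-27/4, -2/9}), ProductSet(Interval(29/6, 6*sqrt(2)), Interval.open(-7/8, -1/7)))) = Union(ProductSet({2*E}, {-2/9}), ProductSet({-92, -3/7, 1/4, 4/5}, {-57, 7/5}))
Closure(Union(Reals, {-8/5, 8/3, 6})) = Reals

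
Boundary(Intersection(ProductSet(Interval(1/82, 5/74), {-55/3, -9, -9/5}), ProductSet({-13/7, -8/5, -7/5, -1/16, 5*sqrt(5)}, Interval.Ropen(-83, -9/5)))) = EmptySet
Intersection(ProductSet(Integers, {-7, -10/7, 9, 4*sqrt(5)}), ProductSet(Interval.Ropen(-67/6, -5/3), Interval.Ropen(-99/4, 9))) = ProductSet(Range(-11, -1, 1), {-7, -10/7, 4*sqrt(5)})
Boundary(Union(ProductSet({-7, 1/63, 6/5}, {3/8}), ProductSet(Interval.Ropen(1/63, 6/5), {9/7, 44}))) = Union(ProductSet({-7, 1/63, 6/5}, {3/8}), ProductSet(Interval(1/63, 6/5), {9/7, 44}))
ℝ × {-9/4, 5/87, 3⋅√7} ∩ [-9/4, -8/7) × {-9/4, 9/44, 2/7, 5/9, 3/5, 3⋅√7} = [-9/4, -8/7) × {-9/4, 3⋅√7}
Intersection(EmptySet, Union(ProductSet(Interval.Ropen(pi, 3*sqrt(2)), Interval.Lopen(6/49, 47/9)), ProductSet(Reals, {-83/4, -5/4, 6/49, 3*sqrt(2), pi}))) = EmptySet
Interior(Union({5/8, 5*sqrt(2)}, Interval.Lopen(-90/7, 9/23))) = Interval.open(-90/7, 9/23)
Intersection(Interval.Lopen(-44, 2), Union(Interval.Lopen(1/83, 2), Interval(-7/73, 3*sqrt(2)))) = Interval(-7/73, 2)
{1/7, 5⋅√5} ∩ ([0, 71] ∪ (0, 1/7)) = {1/7, 5⋅√5}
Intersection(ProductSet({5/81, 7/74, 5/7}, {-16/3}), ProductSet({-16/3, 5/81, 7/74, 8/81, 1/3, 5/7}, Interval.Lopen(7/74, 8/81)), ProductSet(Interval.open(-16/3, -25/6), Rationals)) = EmptySet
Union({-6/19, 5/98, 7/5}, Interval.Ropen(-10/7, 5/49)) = Union({7/5}, Interval.Ropen(-10/7, 5/49))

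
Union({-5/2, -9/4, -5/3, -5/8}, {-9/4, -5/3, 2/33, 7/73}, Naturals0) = Union({-5/2, -9/4, -5/3, -5/8, 2/33, 7/73}, Naturals0)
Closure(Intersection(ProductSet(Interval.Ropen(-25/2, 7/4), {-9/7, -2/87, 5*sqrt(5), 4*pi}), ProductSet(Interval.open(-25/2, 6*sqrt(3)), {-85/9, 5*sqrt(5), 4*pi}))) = ProductSet(Interval(-25/2, 7/4), {5*sqrt(5), 4*pi})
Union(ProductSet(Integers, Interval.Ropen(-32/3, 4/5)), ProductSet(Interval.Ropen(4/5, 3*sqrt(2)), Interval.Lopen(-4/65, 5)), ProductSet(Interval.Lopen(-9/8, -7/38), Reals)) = Union(ProductSet(Integers, Interval.Ropen(-32/3, 4/5)), ProductSet(Interval.Lopen(-9/8, -7/38), Reals), ProductSet(Interval.Ropen(4/5, 3*sqrt(2)), Interval.Lopen(-4/65, 5)))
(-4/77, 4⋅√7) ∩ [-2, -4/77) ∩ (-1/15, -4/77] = ∅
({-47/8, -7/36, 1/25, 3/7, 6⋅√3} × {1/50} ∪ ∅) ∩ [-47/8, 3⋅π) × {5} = ∅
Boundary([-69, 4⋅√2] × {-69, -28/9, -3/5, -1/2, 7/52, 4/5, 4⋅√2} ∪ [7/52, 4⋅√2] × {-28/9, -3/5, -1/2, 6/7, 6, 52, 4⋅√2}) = ([-69, 4⋅√2] × {-69, -28/9, -3/5, -1/2, 7/52, 4/5, 4⋅√2}) ∪ ([7/52, 4⋅√2] × {-28/9, -3/5, -1/2, 6/7, 6, 52, 4⋅√2})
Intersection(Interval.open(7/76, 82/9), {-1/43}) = EmptySet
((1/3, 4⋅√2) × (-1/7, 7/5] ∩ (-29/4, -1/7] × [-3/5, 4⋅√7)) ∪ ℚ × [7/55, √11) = ℚ × [7/55, √11)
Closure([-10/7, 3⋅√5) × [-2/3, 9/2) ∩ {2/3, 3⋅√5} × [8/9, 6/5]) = {2/3} × [8/9, 6/5]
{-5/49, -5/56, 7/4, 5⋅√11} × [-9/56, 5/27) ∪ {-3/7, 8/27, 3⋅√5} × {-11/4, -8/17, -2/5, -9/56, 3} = ({-3/7, 8/27, 3⋅√5} × {-11/4, -8/17, -2/5, -9/56, 3}) ∪ ({-5/49, -5/56, 7/4, 5⋅√11} × [-9/56, 5/27))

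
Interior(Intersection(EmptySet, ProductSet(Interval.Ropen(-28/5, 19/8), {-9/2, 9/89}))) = EmptySet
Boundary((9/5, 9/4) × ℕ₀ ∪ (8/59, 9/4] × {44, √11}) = ([9/5, 9/4] × ℕ₀) ∪ ([8/59, 9/4] × {44, √11})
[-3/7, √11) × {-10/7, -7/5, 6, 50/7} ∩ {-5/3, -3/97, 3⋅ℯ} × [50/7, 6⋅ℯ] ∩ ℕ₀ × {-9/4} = ∅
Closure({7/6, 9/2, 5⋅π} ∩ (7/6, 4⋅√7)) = {9/2}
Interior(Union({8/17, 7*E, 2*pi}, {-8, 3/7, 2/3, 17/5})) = EmptySet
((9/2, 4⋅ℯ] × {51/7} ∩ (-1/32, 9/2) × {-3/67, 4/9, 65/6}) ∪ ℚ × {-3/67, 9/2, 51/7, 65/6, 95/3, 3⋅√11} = ℚ × {-3/67, 9/2, 51/7, 65/6, 95/3, 3⋅√11}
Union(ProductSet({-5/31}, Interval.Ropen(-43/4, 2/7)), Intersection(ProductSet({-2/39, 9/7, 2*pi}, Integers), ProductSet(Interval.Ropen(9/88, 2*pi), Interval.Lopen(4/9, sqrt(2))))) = Union(ProductSet({-5/31}, Interval.Ropen(-43/4, 2/7)), ProductSet({9/7}, Range(1, 2, 1)))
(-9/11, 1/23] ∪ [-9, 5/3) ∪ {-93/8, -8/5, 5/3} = {-93/8} ∪ [-9, 5/3]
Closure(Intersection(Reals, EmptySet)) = EmptySet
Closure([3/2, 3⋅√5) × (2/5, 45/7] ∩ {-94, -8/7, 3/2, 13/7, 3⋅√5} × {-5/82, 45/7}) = {3/2, 13/7} × {45/7}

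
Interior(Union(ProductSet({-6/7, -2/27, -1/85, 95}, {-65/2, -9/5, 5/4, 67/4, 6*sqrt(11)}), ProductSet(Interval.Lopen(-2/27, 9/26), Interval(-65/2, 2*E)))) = ProductSet(Interval.open(-2/27, 9/26), Interval.open(-65/2, 2*E))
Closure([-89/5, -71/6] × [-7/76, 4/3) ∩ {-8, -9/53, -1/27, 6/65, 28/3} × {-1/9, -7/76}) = ∅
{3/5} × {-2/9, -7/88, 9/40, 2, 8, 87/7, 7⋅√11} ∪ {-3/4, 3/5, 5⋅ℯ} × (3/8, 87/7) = ({-3/4, 3/5, 5⋅ℯ} × (3/8, 87/7)) ∪ ({3/5} × {-2/9, -7/88, 9/40, 2, 8, 87/7, 7⋅√11})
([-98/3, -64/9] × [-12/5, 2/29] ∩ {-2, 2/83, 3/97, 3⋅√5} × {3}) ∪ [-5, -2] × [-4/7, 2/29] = [-5, -2] × [-4/7, 2/29]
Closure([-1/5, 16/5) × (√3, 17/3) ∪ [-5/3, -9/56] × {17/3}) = ([-5/3, -9/56] × {17/3}) ∪ ({-1/5, 16/5} × [√3, 17/3]) ∪ ([-1/5, 16/5] × {17/3, √3}) ∪ ([-1/5, 16/5) × (√3, 17/3))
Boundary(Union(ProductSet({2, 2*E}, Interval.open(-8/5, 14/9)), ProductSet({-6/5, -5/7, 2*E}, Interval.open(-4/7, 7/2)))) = Union(ProductSet({2, 2*E}, Interval(-8/5, 14/9)), ProductSet({-6/5, -5/7, 2*E}, Interval(-4/7, 7/2)))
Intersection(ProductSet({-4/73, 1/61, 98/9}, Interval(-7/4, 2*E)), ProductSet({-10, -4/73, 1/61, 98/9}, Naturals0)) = ProductSet({-4/73, 1/61, 98/9}, Range(0, 6, 1))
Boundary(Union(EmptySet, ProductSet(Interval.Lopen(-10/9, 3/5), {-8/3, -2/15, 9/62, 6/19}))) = ProductSet(Interval(-10/9, 3/5), {-8/3, -2/15, 9/62, 6/19})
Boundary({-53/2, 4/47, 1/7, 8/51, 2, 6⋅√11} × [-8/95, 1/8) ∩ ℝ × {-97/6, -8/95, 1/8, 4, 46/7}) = {-53/2, 4/47, 1/7, 8/51, 2, 6⋅√11} × {-8/95}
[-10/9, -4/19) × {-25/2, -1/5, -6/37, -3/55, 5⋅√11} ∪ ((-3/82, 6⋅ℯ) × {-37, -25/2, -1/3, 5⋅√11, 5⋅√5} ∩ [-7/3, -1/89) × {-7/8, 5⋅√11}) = ((-3/82, -1/89) × {5⋅√11}) ∪ ([-10/9, -4/19) × {-25/2, -1/5, -6/37, -3/55, 5⋅√11})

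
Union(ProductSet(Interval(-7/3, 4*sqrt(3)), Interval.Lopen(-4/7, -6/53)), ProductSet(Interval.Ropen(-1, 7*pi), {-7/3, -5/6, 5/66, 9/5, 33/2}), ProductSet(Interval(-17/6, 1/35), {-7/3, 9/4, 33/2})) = Union(ProductSet(Interval(-17/6, 1/35), {-7/3, 9/4, 33/2}), ProductSet(Interval(-7/3, 4*sqrt(3)), Interval.Lopen(-4/7, -6/53)), ProductSet(Interval.Ropen(-1, 7*pi), {-7/3, -5/6, 5/66, 9/5, 33/2}))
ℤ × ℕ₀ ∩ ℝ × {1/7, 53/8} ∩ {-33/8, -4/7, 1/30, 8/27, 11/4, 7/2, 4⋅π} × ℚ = ∅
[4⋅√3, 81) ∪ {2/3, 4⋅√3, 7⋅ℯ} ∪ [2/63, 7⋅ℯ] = [2/63, 81)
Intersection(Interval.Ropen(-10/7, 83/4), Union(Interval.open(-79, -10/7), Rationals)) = Intersection(Interval.Ropen(-10/7, 83/4), Rationals)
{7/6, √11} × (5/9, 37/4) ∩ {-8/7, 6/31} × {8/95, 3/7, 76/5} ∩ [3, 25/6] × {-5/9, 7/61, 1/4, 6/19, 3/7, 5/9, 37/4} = ∅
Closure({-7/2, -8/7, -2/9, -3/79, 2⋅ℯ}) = {-7/2, -8/7, -2/9, -3/79, 2⋅ℯ}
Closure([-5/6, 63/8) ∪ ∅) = [-5/6, 63/8]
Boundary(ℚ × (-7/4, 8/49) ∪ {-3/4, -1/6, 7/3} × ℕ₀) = ({-3/4, -1/6, 7/3} × ℕ₀) ∪ (ℝ × [-7/4, 8/49])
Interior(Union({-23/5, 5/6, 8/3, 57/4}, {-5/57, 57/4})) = EmptySet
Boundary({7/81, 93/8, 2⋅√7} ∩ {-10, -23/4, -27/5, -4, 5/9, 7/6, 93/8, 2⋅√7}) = {93/8, 2⋅√7}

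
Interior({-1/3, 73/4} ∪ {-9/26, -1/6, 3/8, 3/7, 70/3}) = ∅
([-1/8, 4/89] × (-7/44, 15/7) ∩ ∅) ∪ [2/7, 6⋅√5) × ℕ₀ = [2/7, 6⋅√5) × ℕ₀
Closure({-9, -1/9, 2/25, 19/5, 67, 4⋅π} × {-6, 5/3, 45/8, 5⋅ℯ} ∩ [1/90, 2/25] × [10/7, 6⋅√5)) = {2/25} × {5/3, 45/8}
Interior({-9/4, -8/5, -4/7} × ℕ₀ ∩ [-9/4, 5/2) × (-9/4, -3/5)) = ∅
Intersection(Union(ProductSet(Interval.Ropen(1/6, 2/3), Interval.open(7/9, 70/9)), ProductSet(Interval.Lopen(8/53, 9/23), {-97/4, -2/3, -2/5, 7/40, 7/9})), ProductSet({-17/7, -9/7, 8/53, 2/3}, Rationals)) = EmptySet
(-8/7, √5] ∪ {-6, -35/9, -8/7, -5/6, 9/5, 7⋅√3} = {-6, -35/9, 7⋅√3} ∪ [-8/7, √5]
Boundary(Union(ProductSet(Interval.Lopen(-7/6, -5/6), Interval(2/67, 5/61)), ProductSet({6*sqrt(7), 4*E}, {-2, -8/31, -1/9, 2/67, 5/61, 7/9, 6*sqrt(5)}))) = Union(ProductSet({-7/6, -5/6}, Interval(2/67, 5/61)), ProductSet({6*sqrt(7), 4*E}, {-2, -8/31, -1/9, 2/67, 5/61, 7/9, 6*sqrt(5)}), ProductSet(Interval(-7/6, -5/6), {2/67, 5/61}))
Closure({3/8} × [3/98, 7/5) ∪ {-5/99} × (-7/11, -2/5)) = ({-5/99} × [-7/11, -2/5]) ∪ ({3/8} × [3/98, 7/5])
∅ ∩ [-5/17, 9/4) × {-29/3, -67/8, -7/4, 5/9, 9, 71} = ∅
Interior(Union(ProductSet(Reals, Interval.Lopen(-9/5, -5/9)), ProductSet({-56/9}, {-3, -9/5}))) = ProductSet(Reals, Interval.open(-9/5, -5/9))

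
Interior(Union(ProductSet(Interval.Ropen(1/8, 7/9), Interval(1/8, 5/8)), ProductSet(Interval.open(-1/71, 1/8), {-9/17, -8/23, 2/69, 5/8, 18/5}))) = ProductSet(Interval.open(1/8, 7/9), Interval.open(1/8, 5/8))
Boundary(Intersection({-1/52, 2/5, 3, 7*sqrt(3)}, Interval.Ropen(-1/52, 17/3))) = {-1/52, 2/5, 3}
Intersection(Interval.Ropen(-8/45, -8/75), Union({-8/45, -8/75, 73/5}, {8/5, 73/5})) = {-8/45}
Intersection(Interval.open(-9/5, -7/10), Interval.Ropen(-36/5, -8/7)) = Interval.open(-9/5, -8/7)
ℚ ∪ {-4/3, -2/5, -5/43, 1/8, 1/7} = ℚ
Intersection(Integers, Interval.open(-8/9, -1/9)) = EmptySet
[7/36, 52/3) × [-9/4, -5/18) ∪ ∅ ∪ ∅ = [7/36, 52/3) × [-9/4, -5/18)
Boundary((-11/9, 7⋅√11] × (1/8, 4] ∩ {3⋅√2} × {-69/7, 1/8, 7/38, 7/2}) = {3⋅√2} × {7/38, 7/2}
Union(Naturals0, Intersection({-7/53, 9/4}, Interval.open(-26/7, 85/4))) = Union({-7/53, 9/4}, Naturals0)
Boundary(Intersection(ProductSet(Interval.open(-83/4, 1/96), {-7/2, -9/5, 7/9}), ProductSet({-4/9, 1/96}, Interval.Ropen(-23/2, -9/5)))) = ProductSet({-4/9}, {-7/2})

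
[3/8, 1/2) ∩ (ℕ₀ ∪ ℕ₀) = ∅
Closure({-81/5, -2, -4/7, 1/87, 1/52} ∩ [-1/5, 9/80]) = {1/87, 1/52}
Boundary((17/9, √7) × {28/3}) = [17/9, √7] × {28/3}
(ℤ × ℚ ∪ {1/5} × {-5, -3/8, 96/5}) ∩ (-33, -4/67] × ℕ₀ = {-32, -31, …, -1} × ℕ₀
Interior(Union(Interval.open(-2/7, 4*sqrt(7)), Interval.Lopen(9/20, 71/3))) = Interval.open(-2/7, 71/3)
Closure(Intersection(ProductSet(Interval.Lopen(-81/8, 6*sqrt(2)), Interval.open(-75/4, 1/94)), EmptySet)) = EmptySet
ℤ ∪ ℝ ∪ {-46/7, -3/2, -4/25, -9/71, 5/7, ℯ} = ℝ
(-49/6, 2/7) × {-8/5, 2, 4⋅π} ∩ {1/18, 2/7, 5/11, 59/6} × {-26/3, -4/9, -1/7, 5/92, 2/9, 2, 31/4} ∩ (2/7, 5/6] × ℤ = ∅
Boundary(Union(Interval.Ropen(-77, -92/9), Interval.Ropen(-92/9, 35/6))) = {-77, 35/6}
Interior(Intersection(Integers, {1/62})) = EmptySet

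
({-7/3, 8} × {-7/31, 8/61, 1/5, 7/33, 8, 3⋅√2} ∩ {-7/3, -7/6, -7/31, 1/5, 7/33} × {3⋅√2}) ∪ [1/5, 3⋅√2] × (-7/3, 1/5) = ({-7/3} × {3⋅√2}) ∪ ([1/5, 3⋅√2] × (-7/3, 1/5))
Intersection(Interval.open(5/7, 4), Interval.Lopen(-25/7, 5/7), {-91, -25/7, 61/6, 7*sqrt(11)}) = EmptySet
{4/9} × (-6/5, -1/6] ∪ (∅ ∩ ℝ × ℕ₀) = {4/9} × (-6/5, -1/6]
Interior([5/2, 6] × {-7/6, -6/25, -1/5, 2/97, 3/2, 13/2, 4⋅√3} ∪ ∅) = ∅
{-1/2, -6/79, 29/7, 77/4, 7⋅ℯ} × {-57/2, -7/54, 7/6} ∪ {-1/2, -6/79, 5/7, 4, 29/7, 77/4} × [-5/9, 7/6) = ({-1/2, -6/79, 29/7, 77/4, 7⋅ℯ} × {-57/2, -7/54, 7/6}) ∪ ({-1/2, -6/79, 5/7, 4, 29/7, 77/4} × [-5/9, 7/6))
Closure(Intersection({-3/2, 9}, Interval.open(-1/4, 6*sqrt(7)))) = {9}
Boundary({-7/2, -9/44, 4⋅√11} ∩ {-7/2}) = {-7/2}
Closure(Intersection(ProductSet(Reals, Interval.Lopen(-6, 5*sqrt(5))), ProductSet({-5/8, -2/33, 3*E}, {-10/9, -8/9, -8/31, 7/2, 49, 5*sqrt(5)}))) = ProductSet({-5/8, -2/33, 3*E}, {-10/9, -8/9, -8/31, 7/2, 5*sqrt(5)})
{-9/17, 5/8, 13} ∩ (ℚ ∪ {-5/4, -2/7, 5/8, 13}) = {-9/17, 5/8, 13}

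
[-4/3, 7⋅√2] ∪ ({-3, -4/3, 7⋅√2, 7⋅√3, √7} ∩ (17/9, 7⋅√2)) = [-4/3, 7⋅√2]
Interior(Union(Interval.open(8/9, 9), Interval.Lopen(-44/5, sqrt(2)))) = Interval.open(-44/5, 9)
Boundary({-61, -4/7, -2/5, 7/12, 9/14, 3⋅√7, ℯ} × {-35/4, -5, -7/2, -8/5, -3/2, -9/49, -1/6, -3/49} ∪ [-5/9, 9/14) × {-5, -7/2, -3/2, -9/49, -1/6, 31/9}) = ([-5/9, 9/14] × {-5, -7/2, -3/2, -9/49, -1/6, 31/9}) ∪ ({-61, -4/7, -2/5, 7/12, 9/14, 3⋅√7, ℯ} × {-35/4, -5, -7/2, -8/5, -3/2, -9/49, -1/6, -3/49})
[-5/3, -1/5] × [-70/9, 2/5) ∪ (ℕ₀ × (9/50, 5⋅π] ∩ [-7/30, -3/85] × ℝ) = [-5/3, -1/5] × [-70/9, 2/5)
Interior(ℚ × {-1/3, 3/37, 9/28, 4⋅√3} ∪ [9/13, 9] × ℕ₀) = ∅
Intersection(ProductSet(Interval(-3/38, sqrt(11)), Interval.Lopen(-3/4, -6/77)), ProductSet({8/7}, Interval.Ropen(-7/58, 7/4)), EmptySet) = EmptySet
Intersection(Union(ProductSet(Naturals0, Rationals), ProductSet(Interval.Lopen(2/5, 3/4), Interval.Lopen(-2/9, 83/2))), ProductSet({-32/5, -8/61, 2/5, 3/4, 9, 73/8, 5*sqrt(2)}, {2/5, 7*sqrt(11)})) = Union(ProductSet({3/4}, {2/5, 7*sqrt(11)}), ProductSet({9}, {2/5}))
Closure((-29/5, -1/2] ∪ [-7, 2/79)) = [-7, 2/79]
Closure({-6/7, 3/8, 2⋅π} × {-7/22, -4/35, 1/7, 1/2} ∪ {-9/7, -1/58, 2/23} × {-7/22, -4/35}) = ({-9/7, -1/58, 2/23} × {-7/22, -4/35}) ∪ ({-6/7, 3/8, 2⋅π} × {-7/22, -4/35, 1/7, 1/2})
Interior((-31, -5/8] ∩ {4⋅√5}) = ∅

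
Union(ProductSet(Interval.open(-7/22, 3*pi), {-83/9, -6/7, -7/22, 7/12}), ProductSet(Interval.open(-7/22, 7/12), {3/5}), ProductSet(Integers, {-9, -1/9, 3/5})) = Union(ProductSet(Integers, {-9, -1/9, 3/5}), ProductSet(Interval.open(-7/22, 7/12), {3/5}), ProductSet(Interval.open(-7/22, 3*pi), {-83/9, -6/7, -7/22, 7/12}))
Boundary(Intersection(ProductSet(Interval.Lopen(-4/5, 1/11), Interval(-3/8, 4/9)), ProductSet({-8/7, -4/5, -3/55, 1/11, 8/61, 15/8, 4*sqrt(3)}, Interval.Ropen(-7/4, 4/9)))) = ProductSet({-3/55, 1/11}, Interval(-3/8, 4/9))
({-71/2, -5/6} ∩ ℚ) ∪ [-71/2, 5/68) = [-71/2, 5/68)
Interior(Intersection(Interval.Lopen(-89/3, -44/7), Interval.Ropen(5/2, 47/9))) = EmptySet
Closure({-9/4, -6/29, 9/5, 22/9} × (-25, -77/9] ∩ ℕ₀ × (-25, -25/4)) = ∅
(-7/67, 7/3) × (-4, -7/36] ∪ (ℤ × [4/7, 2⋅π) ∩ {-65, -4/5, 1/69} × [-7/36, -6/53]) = (-7/67, 7/3) × (-4, -7/36]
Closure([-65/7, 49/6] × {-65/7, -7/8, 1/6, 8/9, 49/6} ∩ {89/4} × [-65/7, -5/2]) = ∅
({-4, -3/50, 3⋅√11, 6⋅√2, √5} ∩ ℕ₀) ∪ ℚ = ℚ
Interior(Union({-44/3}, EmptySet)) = EmptySet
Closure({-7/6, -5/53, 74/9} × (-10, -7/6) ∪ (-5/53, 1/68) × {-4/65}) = ([-5/53, 1/68] × {-4/65}) ∪ ({-7/6, -5/53, 74/9} × [-10, -7/6])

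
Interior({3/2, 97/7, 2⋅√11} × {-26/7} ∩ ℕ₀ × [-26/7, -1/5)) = ∅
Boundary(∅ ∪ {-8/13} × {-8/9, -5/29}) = {-8/13} × {-8/9, -5/29}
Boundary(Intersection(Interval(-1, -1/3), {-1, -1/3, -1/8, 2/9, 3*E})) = {-1, -1/3}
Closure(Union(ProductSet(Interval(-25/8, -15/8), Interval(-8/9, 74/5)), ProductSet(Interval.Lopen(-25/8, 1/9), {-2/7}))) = Union(ProductSet(Interval(-25/8, -15/8), Interval(-8/9, 74/5)), ProductSet(Interval(-25/8, 1/9), {-2/7}))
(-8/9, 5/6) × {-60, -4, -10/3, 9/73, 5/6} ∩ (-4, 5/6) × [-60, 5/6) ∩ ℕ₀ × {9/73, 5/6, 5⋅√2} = {0} × {9/73}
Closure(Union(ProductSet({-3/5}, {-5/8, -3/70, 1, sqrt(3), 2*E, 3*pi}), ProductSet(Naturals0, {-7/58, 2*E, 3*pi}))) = Union(ProductSet({-3/5}, {-5/8, -3/70, 1, sqrt(3), 2*E, 3*pi}), ProductSet(Naturals0, {-7/58, 2*E, 3*pi}))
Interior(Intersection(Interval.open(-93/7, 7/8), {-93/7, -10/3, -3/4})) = EmptySet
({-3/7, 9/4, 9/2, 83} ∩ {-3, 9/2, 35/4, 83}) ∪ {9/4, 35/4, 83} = {9/4, 9/2, 35/4, 83}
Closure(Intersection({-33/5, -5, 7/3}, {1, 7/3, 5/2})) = {7/3}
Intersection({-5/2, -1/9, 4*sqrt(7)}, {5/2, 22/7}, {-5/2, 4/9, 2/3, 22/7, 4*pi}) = EmptySet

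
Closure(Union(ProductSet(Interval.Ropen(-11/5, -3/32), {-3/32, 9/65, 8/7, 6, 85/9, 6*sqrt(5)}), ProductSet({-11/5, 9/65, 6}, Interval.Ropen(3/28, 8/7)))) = Union(ProductSet({-11/5, 9/65, 6}, Interval(3/28, 8/7)), ProductSet(Interval(-11/5, -3/32), {-3/32, 9/65, 8/7, 6, 85/9, 6*sqrt(5)}))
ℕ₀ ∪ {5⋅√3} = ℕ₀ ∪ {5⋅√3}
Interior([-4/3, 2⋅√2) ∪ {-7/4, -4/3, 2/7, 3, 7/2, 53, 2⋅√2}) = (-4/3, 2⋅√2)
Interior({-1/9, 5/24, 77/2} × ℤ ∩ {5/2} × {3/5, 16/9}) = ∅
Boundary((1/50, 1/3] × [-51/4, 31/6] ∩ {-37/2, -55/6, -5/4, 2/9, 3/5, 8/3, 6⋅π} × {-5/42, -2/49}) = {2/9} × {-5/42, -2/49}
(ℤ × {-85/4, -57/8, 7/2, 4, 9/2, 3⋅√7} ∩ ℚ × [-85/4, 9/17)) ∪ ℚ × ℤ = (ℚ × ℤ) ∪ (ℤ × {-85/4, -57/8})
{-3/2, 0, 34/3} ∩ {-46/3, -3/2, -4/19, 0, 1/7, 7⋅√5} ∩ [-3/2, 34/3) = {-3/2, 0}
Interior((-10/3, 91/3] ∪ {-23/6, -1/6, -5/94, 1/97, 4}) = (-10/3, 91/3)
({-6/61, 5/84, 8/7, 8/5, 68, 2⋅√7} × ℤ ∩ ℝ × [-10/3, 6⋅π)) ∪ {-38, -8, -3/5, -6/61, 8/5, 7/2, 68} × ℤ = ({-38, -8, -3/5, -6/61, 8/5, 7/2, 68} × ℤ) ∪ ({-6/61, 5/84, 8/7, 8/5, 68, 2⋅√7} × {-3, -2, …, 18})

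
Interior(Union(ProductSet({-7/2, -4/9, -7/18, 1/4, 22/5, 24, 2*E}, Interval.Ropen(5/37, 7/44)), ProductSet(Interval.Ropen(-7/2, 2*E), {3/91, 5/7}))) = EmptySet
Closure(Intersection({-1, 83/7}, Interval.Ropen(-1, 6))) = {-1}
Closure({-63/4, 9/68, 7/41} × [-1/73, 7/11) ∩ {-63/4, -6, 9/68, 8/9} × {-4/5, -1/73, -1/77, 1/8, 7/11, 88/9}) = {-63/4, 9/68} × {-1/73, -1/77, 1/8}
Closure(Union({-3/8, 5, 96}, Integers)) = Union({-3/8}, Integers)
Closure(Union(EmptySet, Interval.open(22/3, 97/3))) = Interval(22/3, 97/3)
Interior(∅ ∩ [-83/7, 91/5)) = ∅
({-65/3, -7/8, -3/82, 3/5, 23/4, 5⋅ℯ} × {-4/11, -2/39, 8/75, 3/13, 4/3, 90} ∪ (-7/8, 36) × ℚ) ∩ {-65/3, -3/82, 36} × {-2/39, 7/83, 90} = ({-3/82} × {-2/39, 7/83, 90}) ∪ ({-65/3, -3/82} × {-2/39, 90})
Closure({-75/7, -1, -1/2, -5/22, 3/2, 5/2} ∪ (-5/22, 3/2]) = {-75/7, -1, -1/2, 5/2} ∪ [-5/22, 3/2]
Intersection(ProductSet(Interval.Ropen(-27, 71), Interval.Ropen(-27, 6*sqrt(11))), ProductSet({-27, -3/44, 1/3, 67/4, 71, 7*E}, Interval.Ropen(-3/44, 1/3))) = ProductSet({-27, -3/44, 1/3, 67/4, 7*E}, Interval.Ropen(-3/44, 1/3))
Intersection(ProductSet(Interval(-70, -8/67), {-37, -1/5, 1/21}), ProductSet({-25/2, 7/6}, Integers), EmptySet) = EmptySet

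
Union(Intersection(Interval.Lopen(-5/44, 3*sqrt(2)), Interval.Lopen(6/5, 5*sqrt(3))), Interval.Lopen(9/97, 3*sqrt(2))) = Interval.Lopen(9/97, 3*sqrt(2))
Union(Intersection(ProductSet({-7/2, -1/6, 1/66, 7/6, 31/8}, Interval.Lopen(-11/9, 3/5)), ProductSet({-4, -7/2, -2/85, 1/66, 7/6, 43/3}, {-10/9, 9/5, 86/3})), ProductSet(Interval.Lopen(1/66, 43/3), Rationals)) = Union(ProductSet({-7/2, 1/66, 7/6}, {-10/9}), ProductSet(Interval.Lopen(1/66, 43/3), Rationals))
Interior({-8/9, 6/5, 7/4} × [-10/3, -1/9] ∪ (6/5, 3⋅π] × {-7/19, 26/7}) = ∅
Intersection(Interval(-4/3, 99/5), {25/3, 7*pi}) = {25/3}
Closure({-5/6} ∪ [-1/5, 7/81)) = {-5/6} ∪ [-1/5, 7/81]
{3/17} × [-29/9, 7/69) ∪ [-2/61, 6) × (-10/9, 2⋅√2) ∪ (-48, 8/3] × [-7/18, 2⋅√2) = ({3/17} × [-29/9, 7/69)) ∪ ((-48, 8/3] × [-7/18, 2⋅√2)) ∪ ([-2/61, 6) × (-10/9, 2⋅√2))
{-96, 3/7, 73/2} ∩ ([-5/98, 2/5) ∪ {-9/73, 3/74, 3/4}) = ∅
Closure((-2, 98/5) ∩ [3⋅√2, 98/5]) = [3⋅√2, 98/5]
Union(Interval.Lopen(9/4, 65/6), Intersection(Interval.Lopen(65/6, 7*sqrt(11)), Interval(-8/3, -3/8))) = Interval.Lopen(9/4, 65/6)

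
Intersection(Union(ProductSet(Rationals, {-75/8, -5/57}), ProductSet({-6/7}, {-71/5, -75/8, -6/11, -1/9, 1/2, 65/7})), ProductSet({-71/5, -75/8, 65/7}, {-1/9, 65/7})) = EmptySet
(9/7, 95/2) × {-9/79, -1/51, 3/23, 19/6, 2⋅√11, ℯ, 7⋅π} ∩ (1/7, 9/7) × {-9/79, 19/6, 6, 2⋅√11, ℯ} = ∅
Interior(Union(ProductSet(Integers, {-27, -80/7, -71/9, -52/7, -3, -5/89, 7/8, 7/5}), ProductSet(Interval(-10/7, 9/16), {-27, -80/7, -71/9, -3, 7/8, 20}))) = EmptySet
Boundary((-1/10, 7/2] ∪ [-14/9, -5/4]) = {-14/9, -5/4, -1/10, 7/2}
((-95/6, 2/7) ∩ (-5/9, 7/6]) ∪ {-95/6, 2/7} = {-95/6} ∪ (-5/9, 2/7]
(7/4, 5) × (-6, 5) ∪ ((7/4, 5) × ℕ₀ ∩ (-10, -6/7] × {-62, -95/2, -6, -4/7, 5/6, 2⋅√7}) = (7/4, 5) × (-6, 5)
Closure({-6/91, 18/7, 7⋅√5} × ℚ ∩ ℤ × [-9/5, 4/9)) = ∅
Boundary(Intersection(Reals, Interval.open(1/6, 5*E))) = {1/6, 5*E}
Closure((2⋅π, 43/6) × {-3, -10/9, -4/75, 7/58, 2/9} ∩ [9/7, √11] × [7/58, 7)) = ∅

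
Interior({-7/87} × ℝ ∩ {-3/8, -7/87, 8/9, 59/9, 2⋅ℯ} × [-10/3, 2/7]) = ∅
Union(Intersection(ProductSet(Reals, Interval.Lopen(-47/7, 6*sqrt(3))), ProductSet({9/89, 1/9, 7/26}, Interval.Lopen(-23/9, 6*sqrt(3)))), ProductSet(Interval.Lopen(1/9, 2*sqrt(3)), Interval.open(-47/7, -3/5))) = Union(ProductSet({9/89, 1/9, 7/26}, Interval.Lopen(-23/9, 6*sqrt(3))), ProductSet(Interval.Lopen(1/9, 2*sqrt(3)), Interval.open(-47/7, -3/5)))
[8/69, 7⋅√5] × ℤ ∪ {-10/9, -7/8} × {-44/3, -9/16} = ({-10/9, -7/8} × {-44/3, -9/16}) ∪ ([8/69, 7⋅√5] × ℤ)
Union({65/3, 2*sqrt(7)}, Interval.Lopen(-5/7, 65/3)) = Interval.Lopen(-5/7, 65/3)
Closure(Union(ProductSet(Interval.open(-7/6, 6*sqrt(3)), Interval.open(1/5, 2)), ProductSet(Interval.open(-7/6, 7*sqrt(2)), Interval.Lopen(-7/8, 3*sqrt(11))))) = Union(ProductSet({-7/6}, Interval(-7/8, 3*sqrt(11))), ProductSet({-7/6, 7*sqrt(2)}, Union(Interval(-7/8, 1/5), Interval(2, 3*sqrt(11)))), ProductSet({-7/6, 6*sqrt(3)}, Interval(1/5, 2)), ProductSet(Interval(-7/6, 7*sqrt(2)), {-7/8, 3*sqrt(11)}), ProductSet(Interval.open(-7/6, 7*sqrt(2)), Interval.Lopen(-7/8, 3*sqrt(11))), ProductSet(Interval.open(-7/6, 6*sqrt(3)), Interval.open(1/5, 2)), ProductSet(Union({-7/6}, Interval(7*sqrt(2), 6*sqrt(3))), {1/5, 2}))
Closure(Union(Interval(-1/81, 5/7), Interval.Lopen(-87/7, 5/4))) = Interval(-87/7, 5/4)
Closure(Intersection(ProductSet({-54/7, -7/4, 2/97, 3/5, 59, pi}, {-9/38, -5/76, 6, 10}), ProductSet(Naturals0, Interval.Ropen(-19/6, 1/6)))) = ProductSet({59}, {-9/38, -5/76})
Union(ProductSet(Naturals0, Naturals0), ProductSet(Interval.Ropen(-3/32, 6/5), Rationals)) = Union(ProductSet(Interval.Ropen(-3/32, 6/5), Rationals), ProductSet(Naturals0, Naturals0))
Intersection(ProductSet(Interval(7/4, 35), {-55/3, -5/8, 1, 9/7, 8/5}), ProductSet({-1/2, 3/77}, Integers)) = EmptySet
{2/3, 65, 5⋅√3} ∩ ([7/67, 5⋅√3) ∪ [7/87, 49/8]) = {2/3}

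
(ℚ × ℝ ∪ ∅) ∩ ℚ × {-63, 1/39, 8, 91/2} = ℚ × {-63, 1/39, 8, 91/2}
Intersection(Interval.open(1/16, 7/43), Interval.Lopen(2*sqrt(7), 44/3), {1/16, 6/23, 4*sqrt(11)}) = EmptySet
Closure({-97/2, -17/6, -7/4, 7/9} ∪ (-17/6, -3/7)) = {-97/2, 7/9} ∪ [-17/6, -3/7]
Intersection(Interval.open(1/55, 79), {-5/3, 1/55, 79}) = EmptySet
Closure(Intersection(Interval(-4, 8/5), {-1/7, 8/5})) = {-1/7, 8/5}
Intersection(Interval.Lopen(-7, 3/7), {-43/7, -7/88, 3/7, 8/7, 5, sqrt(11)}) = {-43/7, -7/88, 3/7}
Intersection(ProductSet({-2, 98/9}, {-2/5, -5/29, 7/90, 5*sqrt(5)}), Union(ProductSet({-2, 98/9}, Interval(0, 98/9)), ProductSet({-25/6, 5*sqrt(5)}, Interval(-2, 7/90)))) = ProductSet({-2, 98/9}, {7/90})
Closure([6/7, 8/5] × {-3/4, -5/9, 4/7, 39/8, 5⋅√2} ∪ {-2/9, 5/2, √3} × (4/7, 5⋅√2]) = ({-2/9, 5/2, √3} × [4/7, 5⋅√2]) ∪ ([6/7, 8/5] × {-3/4, -5/9, 4/7, 39/8, 5⋅√2})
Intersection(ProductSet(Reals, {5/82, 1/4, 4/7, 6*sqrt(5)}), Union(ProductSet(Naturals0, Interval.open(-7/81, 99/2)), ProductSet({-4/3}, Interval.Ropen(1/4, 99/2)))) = Union(ProductSet({-4/3}, {1/4, 4/7, 6*sqrt(5)}), ProductSet(Naturals0, {5/82, 1/4, 4/7, 6*sqrt(5)}))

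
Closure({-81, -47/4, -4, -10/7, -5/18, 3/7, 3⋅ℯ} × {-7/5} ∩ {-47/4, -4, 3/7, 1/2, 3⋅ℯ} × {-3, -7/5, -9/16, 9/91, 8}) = {-47/4, -4, 3/7, 3⋅ℯ} × {-7/5}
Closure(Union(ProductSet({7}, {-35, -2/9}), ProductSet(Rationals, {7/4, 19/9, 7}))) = Union(ProductSet({7}, {-35, -2/9}), ProductSet(Reals, {7/4, 19/9, 7}))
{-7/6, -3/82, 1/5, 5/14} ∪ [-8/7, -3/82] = {-7/6, 1/5, 5/14} ∪ [-8/7, -3/82]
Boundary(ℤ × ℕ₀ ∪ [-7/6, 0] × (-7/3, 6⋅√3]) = (ℤ \ (-7/6, 0) × ℕ₀) ∪ ({-7/6, 0} × [-7/3, 6⋅√3]) ∪ (ℤ × ℕ₀ \ (-7/3, 6⋅√3)) ∪ ([-7/6, 0] × {-7/3, 6⋅√3})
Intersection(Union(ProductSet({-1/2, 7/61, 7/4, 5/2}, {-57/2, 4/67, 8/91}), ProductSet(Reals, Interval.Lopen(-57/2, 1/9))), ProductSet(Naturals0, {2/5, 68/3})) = EmptySet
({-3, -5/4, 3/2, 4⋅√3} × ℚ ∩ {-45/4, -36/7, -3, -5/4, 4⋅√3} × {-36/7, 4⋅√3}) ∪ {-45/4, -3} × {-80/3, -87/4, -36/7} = ({-45/4, -3} × {-80/3, -87/4, -36/7}) ∪ ({-3, -5/4, 4⋅√3} × {-36/7})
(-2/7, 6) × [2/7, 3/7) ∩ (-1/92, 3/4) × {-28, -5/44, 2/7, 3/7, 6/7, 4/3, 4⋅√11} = (-1/92, 3/4) × {2/7}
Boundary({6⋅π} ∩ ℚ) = ∅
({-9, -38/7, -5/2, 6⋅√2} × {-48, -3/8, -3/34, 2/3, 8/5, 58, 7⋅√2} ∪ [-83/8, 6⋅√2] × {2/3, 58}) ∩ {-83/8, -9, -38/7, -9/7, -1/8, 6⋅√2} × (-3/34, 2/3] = {-83/8, -9, -38/7, -9/7, -1/8, 6⋅√2} × {2/3}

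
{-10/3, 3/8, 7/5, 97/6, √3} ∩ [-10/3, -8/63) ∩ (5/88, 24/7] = ∅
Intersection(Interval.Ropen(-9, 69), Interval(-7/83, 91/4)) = Interval(-7/83, 91/4)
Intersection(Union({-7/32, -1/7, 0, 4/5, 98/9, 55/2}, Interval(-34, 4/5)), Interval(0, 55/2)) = Union({98/9, 55/2}, Interval(0, 4/5))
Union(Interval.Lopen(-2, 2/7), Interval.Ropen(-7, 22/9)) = Interval.Ropen(-7, 22/9)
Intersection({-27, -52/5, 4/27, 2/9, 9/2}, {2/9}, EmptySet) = EmptySet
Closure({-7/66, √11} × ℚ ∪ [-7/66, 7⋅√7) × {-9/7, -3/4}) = ({-7/66, √11} × ℝ) ∪ ([-7/66, 7⋅√7] × {-9/7, -3/4})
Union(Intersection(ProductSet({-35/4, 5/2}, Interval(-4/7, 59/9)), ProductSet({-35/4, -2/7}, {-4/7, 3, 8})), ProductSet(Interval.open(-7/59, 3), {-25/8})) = Union(ProductSet({-35/4}, {-4/7, 3}), ProductSet(Interval.open(-7/59, 3), {-25/8}))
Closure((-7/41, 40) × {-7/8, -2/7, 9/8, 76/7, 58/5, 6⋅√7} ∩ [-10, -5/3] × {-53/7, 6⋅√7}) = ∅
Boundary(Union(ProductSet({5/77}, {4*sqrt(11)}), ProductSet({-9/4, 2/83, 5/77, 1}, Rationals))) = ProductSet({-9/4, 2/83, 5/77, 1}, Reals)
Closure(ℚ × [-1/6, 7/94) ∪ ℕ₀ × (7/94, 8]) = (ℕ₀ × [7/94, 8]) ∪ (ℝ × [-1/6, 7/94])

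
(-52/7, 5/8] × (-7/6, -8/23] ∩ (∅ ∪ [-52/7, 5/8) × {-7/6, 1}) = ∅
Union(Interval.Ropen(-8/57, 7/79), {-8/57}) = Interval.Ropen(-8/57, 7/79)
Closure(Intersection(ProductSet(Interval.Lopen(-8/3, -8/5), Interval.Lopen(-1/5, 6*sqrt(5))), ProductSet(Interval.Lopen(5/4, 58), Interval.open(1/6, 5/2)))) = EmptySet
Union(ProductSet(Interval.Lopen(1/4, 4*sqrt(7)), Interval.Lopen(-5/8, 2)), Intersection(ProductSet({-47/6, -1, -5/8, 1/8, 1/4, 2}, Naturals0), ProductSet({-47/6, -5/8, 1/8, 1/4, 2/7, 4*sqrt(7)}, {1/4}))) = ProductSet(Interval.Lopen(1/4, 4*sqrt(7)), Interval.Lopen(-5/8, 2))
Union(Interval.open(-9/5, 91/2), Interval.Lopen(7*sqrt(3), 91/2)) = Interval.Lopen(-9/5, 91/2)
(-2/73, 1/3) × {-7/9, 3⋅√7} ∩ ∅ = ∅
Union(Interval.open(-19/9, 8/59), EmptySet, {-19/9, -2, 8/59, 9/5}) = Union({9/5}, Interval(-19/9, 8/59))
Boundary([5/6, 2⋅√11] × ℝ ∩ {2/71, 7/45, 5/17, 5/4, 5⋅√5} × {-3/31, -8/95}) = {5/4} × {-3/31, -8/95}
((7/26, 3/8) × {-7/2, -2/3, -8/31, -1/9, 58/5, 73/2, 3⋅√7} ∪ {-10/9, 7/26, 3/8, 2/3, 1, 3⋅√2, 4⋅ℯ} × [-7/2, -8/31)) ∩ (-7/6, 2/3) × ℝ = ({-10/9, 7/26, 3/8} × [-7/2, -8/31)) ∪ ((7/26, 3/8) × {-7/2, -2/3, -8/31, -1/9, 58/5, 73/2, 3⋅√7})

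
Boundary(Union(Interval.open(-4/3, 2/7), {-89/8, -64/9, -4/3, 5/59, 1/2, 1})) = {-89/8, -64/9, -4/3, 2/7, 1/2, 1}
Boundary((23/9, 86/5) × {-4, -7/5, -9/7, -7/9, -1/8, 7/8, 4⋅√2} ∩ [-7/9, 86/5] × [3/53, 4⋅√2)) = [23/9, 86/5] × {7/8}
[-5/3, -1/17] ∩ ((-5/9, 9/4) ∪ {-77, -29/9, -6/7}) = {-6/7} ∪ (-5/9, -1/17]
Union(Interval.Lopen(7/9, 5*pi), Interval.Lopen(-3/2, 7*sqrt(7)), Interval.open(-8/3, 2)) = Interval.Lopen(-8/3, 7*sqrt(7))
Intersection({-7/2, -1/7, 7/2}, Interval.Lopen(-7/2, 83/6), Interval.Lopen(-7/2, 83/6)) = {-1/7, 7/2}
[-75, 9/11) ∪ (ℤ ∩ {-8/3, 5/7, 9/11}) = [-75, 9/11)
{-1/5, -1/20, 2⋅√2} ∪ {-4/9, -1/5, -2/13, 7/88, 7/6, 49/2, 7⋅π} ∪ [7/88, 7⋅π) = {-4/9, -1/5, -2/13, -1/20, 49/2} ∪ [7/88, 7⋅π]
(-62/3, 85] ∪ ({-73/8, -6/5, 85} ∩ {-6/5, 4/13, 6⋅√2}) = (-62/3, 85]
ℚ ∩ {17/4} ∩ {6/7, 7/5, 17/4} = {17/4}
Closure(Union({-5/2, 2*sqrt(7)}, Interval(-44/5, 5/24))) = Union({2*sqrt(7)}, Interval(-44/5, 5/24))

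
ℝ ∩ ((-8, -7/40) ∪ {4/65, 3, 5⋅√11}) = (-8, -7/40) ∪ {4/65, 3, 5⋅√11}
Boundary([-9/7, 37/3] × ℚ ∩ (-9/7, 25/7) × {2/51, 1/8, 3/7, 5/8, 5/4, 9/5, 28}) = [-9/7, 25/7] × {2/51, 1/8, 3/7, 5/8, 5/4, 9/5, 28}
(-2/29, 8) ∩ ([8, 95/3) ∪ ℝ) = (-2/29, 8)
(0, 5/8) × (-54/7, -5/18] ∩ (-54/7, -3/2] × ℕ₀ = ∅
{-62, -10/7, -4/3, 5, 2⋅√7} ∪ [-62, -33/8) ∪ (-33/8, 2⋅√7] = [-62, -33/8) ∪ (-33/8, 2⋅√7]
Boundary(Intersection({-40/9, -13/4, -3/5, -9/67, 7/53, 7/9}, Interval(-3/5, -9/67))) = {-3/5, -9/67}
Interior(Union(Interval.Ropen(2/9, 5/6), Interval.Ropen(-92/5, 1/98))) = Union(Interval.open(-92/5, 1/98), Interval.open(2/9, 5/6))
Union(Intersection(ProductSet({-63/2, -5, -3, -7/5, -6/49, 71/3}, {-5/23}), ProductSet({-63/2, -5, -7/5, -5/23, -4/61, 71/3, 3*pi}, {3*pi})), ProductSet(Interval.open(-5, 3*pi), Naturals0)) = ProductSet(Interval.open(-5, 3*pi), Naturals0)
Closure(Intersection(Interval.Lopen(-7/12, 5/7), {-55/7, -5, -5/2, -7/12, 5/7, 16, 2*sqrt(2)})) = {5/7}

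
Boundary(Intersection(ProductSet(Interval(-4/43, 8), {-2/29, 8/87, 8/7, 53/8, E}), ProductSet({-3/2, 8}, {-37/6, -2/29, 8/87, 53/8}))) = ProductSet({8}, {-2/29, 8/87, 53/8})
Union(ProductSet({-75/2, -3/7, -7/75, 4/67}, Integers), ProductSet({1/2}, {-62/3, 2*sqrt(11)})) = Union(ProductSet({1/2}, {-62/3, 2*sqrt(11)}), ProductSet({-75/2, -3/7, -7/75, 4/67}, Integers))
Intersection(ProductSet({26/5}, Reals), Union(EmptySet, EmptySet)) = EmptySet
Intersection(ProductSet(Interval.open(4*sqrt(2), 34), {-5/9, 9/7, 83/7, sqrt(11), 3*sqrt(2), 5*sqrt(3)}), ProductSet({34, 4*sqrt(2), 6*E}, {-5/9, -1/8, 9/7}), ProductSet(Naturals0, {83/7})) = EmptySet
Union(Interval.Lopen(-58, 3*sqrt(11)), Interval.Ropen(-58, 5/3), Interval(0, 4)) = Interval(-58, 3*sqrt(11))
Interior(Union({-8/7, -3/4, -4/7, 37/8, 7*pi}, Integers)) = EmptySet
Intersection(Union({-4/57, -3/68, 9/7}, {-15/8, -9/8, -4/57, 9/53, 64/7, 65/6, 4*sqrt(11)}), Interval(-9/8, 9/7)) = {-9/8, -4/57, -3/68, 9/53, 9/7}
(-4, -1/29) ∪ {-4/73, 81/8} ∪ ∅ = (-4, -1/29) ∪ {81/8}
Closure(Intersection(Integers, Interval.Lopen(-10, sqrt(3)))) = Range(-9, 2, 1)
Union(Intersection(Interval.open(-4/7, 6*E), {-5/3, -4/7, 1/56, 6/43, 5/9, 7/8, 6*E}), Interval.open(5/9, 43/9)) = Union({1/56, 6/43}, Interval.Ropen(5/9, 43/9))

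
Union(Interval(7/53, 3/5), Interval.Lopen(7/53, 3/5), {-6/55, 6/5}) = Union({-6/55, 6/5}, Interval(7/53, 3/5))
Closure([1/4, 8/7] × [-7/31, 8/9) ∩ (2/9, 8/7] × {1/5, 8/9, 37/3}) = [1/4, 8/7] × {1/5}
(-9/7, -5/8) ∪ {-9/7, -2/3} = [-9/7, -5/8)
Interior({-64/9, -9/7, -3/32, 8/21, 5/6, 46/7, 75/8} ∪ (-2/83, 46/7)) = (-2/83, 46/7)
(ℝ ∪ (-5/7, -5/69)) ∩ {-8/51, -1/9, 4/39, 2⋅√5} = {-8/51, -1/9, 4/39, 2⋅√5}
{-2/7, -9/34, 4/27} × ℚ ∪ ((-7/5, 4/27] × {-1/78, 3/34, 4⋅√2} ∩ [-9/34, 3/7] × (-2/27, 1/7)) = ({-2/7, -9/34, 4/27} × ℚ) ∪ ([-9/34, 4/27] × {-1/78, 3/34})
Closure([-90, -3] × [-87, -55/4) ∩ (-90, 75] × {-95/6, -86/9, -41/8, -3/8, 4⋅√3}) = [-90, -3] × {-95/6}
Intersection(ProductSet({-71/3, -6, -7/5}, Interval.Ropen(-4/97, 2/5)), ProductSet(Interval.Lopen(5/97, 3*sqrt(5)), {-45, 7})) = EmptySet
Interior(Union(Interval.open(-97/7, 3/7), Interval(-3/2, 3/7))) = Interval.open(-97/7, 3/7)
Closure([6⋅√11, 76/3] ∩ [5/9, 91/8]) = ∅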